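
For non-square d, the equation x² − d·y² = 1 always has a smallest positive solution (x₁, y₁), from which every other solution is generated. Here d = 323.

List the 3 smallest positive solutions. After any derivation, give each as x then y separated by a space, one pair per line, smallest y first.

18 1
647 36
23274 1295

√323 → a₀=17, period (1,34); ℓ=2 even so k=1
a_0=17:  p_0=17·1+0=17,  q_0=17·0+1=1
a_1=1:  p_1=1·17+1=18,  q_1=1·1+0=1
fundamental: x₁=18, y₁=1  (since 324 − 323·1 = 1)
(x_2, y_2) = (18·18 + 323·1·1, 18·1 + 1·18) = (647, 36)
(x_3, y_3) = (18·647 + 323·1·36, 18·36 + 1·647) = (23274, 1295)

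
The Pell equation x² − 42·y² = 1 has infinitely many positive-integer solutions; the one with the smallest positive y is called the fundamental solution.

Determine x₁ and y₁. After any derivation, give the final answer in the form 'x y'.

13 2

√42 = [6; 2,12, …], period ℓ=2 (even) → k=1
k=0  a_k=6  p_k/q_k = 6/1
k=1  a_k=2  p_k/q_k = 13/2
→ (13, 2).  Check: 13²=169, 42·2²=168, difference 1.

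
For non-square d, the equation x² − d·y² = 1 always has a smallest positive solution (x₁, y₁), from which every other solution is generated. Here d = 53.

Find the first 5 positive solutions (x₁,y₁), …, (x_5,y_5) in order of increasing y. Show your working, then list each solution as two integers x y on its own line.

66249 9100
8777860001 1205731800
1163048894346249 159757052027300
154101652394311440001 21167489878307463600
20418160737778428282906249 2804650073736225260045500

√53 = [7; 3,1,1,3,14, …], period ℓ=5 (odd) → k=9
i=0: a=7 ⇒ p=7, q=1
…
i=2: a=1 ⇒ p=29, q=4
…
i=6: a=3 ⇒ p=7979, q=1096
i=7: a=1 ⇒ p=10578, q=1453
i=8: a=1 ⇒ p=18557, q=2549
i=9: a=3 ⇒ p=66249, q=9100
→ (66249, 9100).  Check: 66249²=4388930001, 53·9100²=4388930000, difference 1.
(66249+9100√53)^2 = 8777860001 + 1205731800√53
(66249+9100√53)^3 = 1163048894346249 + 159757052027300√53
(66249+9100√53)^4 = 154101652394311440001 + 21167489878307463600√53
(66249+9100√53)^5 = 20418160737778428282906249 + 2804650073736225260045500√53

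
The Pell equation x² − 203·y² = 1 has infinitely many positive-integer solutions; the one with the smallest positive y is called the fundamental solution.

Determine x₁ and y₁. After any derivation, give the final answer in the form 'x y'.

57 4

√203 = [14; 4,28, …], period ℓ=2 (even) → k=1
k=0  a_k=14  p_k/q_k = 14/1
k=1  a_k=4  p_k/q_k = 57/4
(x₁, y₁) = (57, 4);  57² − 203·4² = 1 ✓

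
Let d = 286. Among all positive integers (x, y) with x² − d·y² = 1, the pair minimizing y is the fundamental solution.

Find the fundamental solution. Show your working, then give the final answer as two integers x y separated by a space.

561835 33222

[16; 1,10,3,3,2,3,3,10,1,32] for √286; ℓ=10 ⇒ convergent index 9
i=0: a=16 ⇒ p=16, q=1
i=1: a=1 ⇒ p=17, q=1
i=2: a=10 ⇒ p=186, q=11
i=3: a=3 ⇒ p=575, q=34
…
i=5: a=2 ⇒ p=4397, q=260
i=6: a=3 ⇒ p=15102, q=893
i=7: a=3 ⇒ p=49703, q=2939
i=8: a=10 ⇒ p=512132, q=30283
i=9: a=1 ⇒ p=561835, q=33222
→ (561835, 33222).  Check: 561835²=315658567225, 286·33222²=315658567224, difference 1.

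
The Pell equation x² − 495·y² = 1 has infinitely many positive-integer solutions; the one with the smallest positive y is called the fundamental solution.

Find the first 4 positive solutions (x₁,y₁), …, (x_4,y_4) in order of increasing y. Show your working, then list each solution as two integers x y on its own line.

89 4
15841 712
2819609 126732
501874561 22557584

√495 = [22; 4,44, …], period ℓ=2 (even) → k=1
a_0=22:  p_0=22·1+0=22,  q_0=22·0+1=1
a_1=4:  p_1=4·22+1=89,  q_1=4·1+0=4
(x₁, y₁) = (89, 4);  89² − 495·4² = 1 ✓
n=2: (89,4)∘(89,4) = (89·89+495·4·4, 89·4+4·89) = (15841,712)
n=3: (15841,712)∘(89,4) = (89·15841+495·4·712, 89·712+4·15841) = (2819609,126732)
n=4: (2819609,126732)∘(89,4) = (89·2819609+495·4·126732, 89·126732+4·2819609) = (501874561,22557584)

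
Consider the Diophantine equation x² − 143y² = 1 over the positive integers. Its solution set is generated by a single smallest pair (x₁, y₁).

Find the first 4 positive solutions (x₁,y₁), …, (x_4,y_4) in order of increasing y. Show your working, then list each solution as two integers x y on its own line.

12 1
287 24
6876 575
164737 13776

[11; 1,22] for √143; ℓ=2 ⇒ convergent index 1
a_0=11:  p_0=11·1+0=11,  q_0=11·0+1=1
a_1=1:  p_1=1·11+1=12,  q_1=1·1+0=1
fundamental: x₁=12, y₁=1  (since 144 − 143·1 = 1)
(x_2, y_2) = (12·12 + 143·1·1, 12·1 + 1·12) = (287, 24)
(x_3, y_3) = (12·287 + 143·1·24, 12·24 + 1·287) = (6876, 575)
(x_4, y_4) = (12·6876 + 143·1·575, 12·575 + 1·6876) = (164737, 13776)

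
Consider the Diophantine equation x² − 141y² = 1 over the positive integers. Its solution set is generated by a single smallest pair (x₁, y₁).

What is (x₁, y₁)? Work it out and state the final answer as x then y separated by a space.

√141 = [11; 1,6,1,22, …], period ℓ=4 (even) → k=3
k=0  a_k=11  p_k/q_k = 11/1
k=1  a_k=1  p_k/q_k = 12/1
k=2  a_k=6  p_k/q_k = 83/7
k=3  a_k=1  p_k/q_k = 95/8
(x₁, y₁) = (95, 8);  95² − 141·8² = 1 ✓

95 8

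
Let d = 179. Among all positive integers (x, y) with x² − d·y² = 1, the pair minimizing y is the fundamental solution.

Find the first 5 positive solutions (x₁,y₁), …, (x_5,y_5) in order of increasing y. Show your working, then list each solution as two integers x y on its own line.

4190210 313191
35115719688199 2624672120220
294284479589372473370 21995854729733779209
2466227538440333747559727201 184334500894152933286567560
20668022587695847460244899657331050 1544800537983355129318686777395991

√179 → a₀=13, period (2,1,1,1,3,…,1,2,26); ℓ=14 even so k=13
step 0: (13, 1)  from 13·(1,0) + (0,1)
…
step 3: (67, 5)  from 1·(40,3) + (27,2)
step 4: (107, 8)  from 1·(67,5) + (40,3)
…
step 7: (26999, 2018)  from 13·(2047,153) + (388,29)
…
step 9: (438125, 32747)  from 3·(137042,10243) + (26999,2018)
step 10: (575167, 42990)  from 1·(438125,32747) + (137042,10243)
step 11: (1013292, 75737)  from 1·(575167,42990) + (438125,32747)
step 12: (1588459, 118727)  from 1·(1013292,75737) + (575167,42990)
step 13: (4190210, 313191)  from 2·(1588459,118727) + (1013292,75737)
fundamental: x₁=4190210, y₁=313191  (since 17557859844100 − 179·98088602481 = 1)
(x_2, y_2) = (4190210·4190210 + 179·313191·313191, 4190210·313191 + 313191·4190210) = (35115719688199, 2624672120220)
(x_3, y_3) = (4190210·35115719688199 + 179·313191·2624672120220, 4190210·2624672120220 + 313191·35115719688199) = (294284479589372473370, 21995854729733779209)
(x_4, y_4) = (4190210·294284479589372473370 + 179·313191·21995854729733779209, 4190210·21995854729733779209 + 313191·294284479589372473370) = (2466227538440333747559727201, 184334500894152933286567560)
(x_5, y_5) = (4190210·2466227538440333747559727201 + 179·313191·184334500894152933286567560, 4190210·184334500894152933286567560 + 313191·2466227538440333747559727201) = (20668022587695847460244899657331050, 1544800537983355129318686777395991)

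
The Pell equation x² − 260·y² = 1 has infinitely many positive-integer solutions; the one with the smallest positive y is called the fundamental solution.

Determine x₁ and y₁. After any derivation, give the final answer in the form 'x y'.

[16; 8,32] for √260; ℓ=2 ⇒ convergent index 1
step 0: (16, 1)  from 16·(1,0) + (0,1)
step 1: (129, 8)  from 8·(16,1) + (1,0)
(x₁, y₁) = (129, 8);  129² − 260·8² = 1 ✓

129 8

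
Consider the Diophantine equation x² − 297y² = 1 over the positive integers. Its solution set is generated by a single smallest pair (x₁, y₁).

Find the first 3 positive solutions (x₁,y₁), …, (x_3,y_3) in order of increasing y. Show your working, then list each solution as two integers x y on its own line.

√297 = [17; 4,3,1,1,2,1,1,3,4,34, …], period ℓ=10 (even) → k=9
a_0=17:  p_0=17·1+0=17,  q_0=17·0+1=1
…
a_2=3:  p_2=3·69+17=224,  q_2=3·4+1=13
a_3=1:  p_3=1·224+69=293,  q_3=1·13+4=17
a_4=1:  p_4=1·293+224=517,  q_4=1·17+13=30
a_5=2:  p_5=2·517+293=1327,  q_5=2·30+17=77
a_6=1:  p_6=1·1327+517=1844,  q_6=1·77+30=107
a_7=1:  p_7=1·1844+1327=3171,  q_7=1·107+77=184
a_8=3:  p_8=3·3171+1844=11357,  q_8=3·184+107=659
a_9=4:  p_9=4·11357+3171=48599,  q_9=4·659+184=2820
→ (48599, 2820).  Check: 48599²=2361862801, 297·2820²=2361862800, difference 1.
k=2:  x_2 = 48599·48599+297·2820·2820 = 4723725601,  y_2 = 48599·2820+2820·48599 = 274098360
k=3:  x_3 = 48599·4723725601+297·2820·274098360 = 459136680917399,  y_3 = 48599·274098360+2820·4723725601 = 26641812392460

48599 2820
4723725601 274098360
459136680917399 26641812392460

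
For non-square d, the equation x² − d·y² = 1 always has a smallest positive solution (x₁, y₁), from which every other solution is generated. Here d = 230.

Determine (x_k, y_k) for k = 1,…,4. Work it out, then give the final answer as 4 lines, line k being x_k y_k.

√230 = [15; 6,30, …], period ℓ=2 (even) → k=1
step 0: (15, 1)  from 15·(1,0) + (0,1)
step 1: (91, 6)  from 6·(15,1) + (1,0)
fundamental: x₁=91, y₁=6  (since 8281 − 230·36 = 1)
(x_2, y_2) = (91·91 + 230·6·6, 91·6 + 6·91) = (16561, 1092)
(x_3, y_3) = (91·16561 + 230·6·1092, 91·1092 + 6·16561) = (3014011, 198738)
(x_4, y_4) = (91·3014011 + 230·6·198738, 91·198738 + 6·3014011) = (548533441, 36169224)

91 6
16561 1092
3014011 198738
548533441 36169224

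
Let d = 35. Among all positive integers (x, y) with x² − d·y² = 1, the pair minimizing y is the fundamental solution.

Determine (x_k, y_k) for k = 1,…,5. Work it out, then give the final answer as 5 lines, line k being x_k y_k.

6 1
71 12
846 143
10081 1704
120126 20305

[5; 1,10] for √35; ℓ=2 ⇒ convergent index 1
k=0  a_k=5  p_k/q_k = 5/1
k=1  a_k=1  p_k/q_k = 6/1
fundamental: x₁=6, y₁=1  (since 36 − 35·1 = 1)
(x_2, y_2) = (6·6 + 35·1·1, 6·1 + 1·6) = (71, 12)
(x_3, y_3) = (6·71 + 35·1·12, 6·12 + 1·71) = (846, 143)
(x_4, y_4) = (6·846 + 35·1·143, 6·143 + 1·846) = (10081, 1704)
(x_5, y_5) = (6·10081 + 35·1·1704, 6·1704 + 1·10081) = (120126, 20305)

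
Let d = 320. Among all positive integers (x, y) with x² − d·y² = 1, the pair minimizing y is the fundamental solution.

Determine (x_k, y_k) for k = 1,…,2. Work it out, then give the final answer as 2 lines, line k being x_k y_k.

√320 = [17; 1,7,1,34, …], period ℓ=4 (even) → k=3
a_0=17:  p_0=17·1+0=17,  q_0=17·0+1=1
a_1=1:  p_1=1·17+1=18,  q_1=1·1+0=1
a_2=7:  p_2=7·18+17=143,  q_2=7·1+1=8
a_3=1:  p_3=1·143+18=161,  q_3=1·8+1=9
→ (161, 9).  Check: 161²=25921, 320·9²=25920, difference 1.
(161+9√320)^2 = 51841 + 2898√320

161 9
51841 2898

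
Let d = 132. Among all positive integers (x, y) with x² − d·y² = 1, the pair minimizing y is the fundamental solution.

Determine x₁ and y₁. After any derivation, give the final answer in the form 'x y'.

d=132: √d = [11; 2,22] (ℓ=2, even), read p_1/q_1
i=0: a=11 ⇒ p=11, q=1
i=1: a=2 ⇒ p=23, q=2
→ (23, 2).  Check: 23²=529, 132·2²=528, difference 1.

23 2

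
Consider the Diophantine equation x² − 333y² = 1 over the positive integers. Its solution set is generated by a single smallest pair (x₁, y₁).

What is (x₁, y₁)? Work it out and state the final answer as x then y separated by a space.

√333 → a₀=18, period (4,36); ℓ=2 even so k=1
k=0  a_k=18  p_k/q_k = 18/1
k=1  a_k=4  p_k/q_k = 73/4
fundamental: x₁=73, y₁=4  (since 5329 − 333·16 = 1)

73 4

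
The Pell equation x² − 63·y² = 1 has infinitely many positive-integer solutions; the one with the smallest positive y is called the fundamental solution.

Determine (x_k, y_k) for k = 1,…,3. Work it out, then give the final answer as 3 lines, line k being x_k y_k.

8 1
127 16
2024 255

√63 → a₀=7, period (1,14); ℓ=2 even so k=1
a_0=7:  p_0=7·1+0=7,  q_0=7·0+1=1
a_1=1:  p_1=1·7+1=8,  q_1=1·1+0=1
→ (8, 1).  Check: 8²=64, 63·1²=63, difference 1.
n=2: (8,1)∘(8,1) = (8·8+63·1·1, 8·1+1·8) = (127,16)
n=3: (127,16)∘(8,1) = (8·127+63·1·16, 8·16+1·127) = (2024,255)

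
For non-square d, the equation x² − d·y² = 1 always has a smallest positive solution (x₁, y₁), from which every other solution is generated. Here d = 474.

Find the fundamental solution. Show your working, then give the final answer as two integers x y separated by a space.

√474 → a₀=21, period (1,3,2,1,1,…,3,1,42); ℓ=14 even so k=13
k=0  a_k=21  p_k/q_k = 21/1
k=1  a_k=1  p_k/q_k = 22/1
k=2  a_k=3  p_k/q_k = 87/4
…
k=4  a_k=1  p_k/q_k = 283/13
k=5  a_k=1  p_k/q_k = 479/22
k=6  a_k=1  p_k/q_k = 762/35
k=7  a_k=6  p_k/q_k = 5051/232
k=8  a_k=1  p_k/q_k = 5813/267
k=9  a_k=1  p_k/q_k = 10864/499
k=10  a_k=1  p_k/q_k = 16677/766
…
k=12  a_k=3  p_k/q_k = 149331/6859
k=13  a_k=1  p_k/q_k = 193549/8890
(x₁, y₁) = (193549, 8890);  193549² − 474·8890² = 1 ✓

193549 8890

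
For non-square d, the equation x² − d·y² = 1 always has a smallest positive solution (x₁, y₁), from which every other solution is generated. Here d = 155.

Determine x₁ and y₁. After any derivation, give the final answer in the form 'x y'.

[12; 2,4,2,24] for √155; ℓ=4 ⇒ convergent index 3
step 0: (12, 1)  from 12·(1,0) + (0,1)
step 1: (25, 2)  from 2·(12,1) + (1,0)
step 2: (112, 9)  from 4·(25,2) + (12,1)
step 3: (249, 20)  from 2·(112,9) + (25,2)
→ (249, 20).  Check: 249²=62001, 155·20²=62000, difference 1.

249 20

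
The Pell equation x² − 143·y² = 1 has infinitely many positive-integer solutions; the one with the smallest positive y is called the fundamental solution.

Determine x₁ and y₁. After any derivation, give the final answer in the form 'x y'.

[11; 1,22] for √143; ℓ=2 ⇒ convergent index 1
step 0: (11, 1)  from 11·(1,0) + (0,1)
step 1: (12, 1)  from 1·(11,1) + (1,0)
→ (12, 1).  Check: 12²=144, 143·1²=143, difference 1.

12 1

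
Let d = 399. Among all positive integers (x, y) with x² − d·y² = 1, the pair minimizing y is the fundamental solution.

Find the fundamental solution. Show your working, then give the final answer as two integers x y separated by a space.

20 1

d=399: √d = [19; 1,38] (ℓ=2, even), read p_1/q_1
step 0: (19, 1)  from 19·(1,0) + (0,1)
step 1: (20, 1)  from 1·(19,1) + (1,0)
(x₁, y₁) = (20, 1);  20² − 399·1² = 1 ✓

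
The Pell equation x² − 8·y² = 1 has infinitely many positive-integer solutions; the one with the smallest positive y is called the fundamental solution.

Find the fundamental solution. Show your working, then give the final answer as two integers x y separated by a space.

3 1

√8 → a₀=2, period (1,4); ℓ=2 even so k=1
i=0: a=2 ⇒ p=2, q=1
i=1: a=1 ⇒ p=3, q=1
fundamental: x₁=3, y₁=1  (since 9 − 8·1 = 1)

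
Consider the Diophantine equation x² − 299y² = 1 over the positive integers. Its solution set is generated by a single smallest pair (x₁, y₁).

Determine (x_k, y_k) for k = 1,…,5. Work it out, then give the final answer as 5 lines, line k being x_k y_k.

√299 → a₀=17, period (3,2,3,34); ℓ=4 even so k=3
step 0: (17, 1)  from 17·(1,0) + (0,1)
step 1: (52, 3)  from 3·(17,1) + (1,0)
step 2: (121, 7)  from 2·(52,3) + (17,1)
step 3: (415, 24)  from 3·(121,7) + (52,3)
fundamental: x₁=415, y₁=24  (since 172225 − 299·576 = 1)
k=2:  x_2 = 415·415+299·24·24 = 344449,  y_2 = 415·24+24·415 = 19920
k=3:  x_3 = 415·344449+299·24·19920 = 285892255,  y_3 = 415·19920+24·344449 = 16533576
k=4:  x_4 = 415·285892255+299·24·16533576 = 237290227201,  y_4 = 415·16533576+24·285892255 = 13722848160
k=5:  x_5 = 415·237290227201+299·24·13722848160 = 196950602684575,  y_5 = 415·13722848160+24·237290227201 = 11389947439224

415 24
344449 19920
285892255 16533576
237290227201 13722848160
196950602684575 11389947439224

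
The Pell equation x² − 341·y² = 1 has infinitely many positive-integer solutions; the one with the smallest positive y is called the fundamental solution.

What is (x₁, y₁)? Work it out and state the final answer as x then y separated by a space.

√341 → a₀=18, period (2,6,1,8,2,…,6,2,36); ℓ=14 even so k=13
a_0=18:  p_0=18·1+0=18,  q_0=18·0+1=1
a_1=2:  p_1=2·18+1=37,  q_1=2·1+0=2
a_2=6:  p_2=6·37+18=240,  q_2=6·2+1=13
…
a_5=2:  p_5=2·2456+277=5189,  q_5=2·133+15=281
a_6=1:  p_6=1·5189+2456=7645,  q_6=1·281+133=414
a_7=2:  p_7=2·7645+5189=20479,  q_7=2·414+281=1109
…
a_12=6:  p_12=6·718667+641940=4953942,  q_12=6·38918+34763=268271
a_13=2:  p_13=2·4953942+718667=10626551,  q_13=2·268271+38918=575460
→ (10626551, 575460).  Check: 10626551²=112923586155601, 341·575460²=112923586155600, difference 1.

10626551 575460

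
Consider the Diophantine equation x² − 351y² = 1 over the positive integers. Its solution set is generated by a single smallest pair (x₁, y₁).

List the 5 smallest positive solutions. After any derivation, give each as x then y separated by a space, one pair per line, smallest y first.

d=351: √d = [18; 1,2,1,3,2,2,2,3,1,2,1,36] (ℓ=12, even), read p_11/q_11
step 0: (18, 1)  from 18·(1,0) + (0,1)
step 1: (19, 1)  from 1·(18,1) + (1,0)
step 2: (56, 3)  from 2·(19,1) + (18,1)
step 3: (75, 4)  from 1·(56,3) + (19,1)
step 4: (281, 15)  from 3·(75,4) + (56,3)
…
step 6: (1555, 83)  from 2·(637,34) + (281,15)
step 7: (3747, 200)  from 2·(1555,83) + (637,34)
step 8: (12796, 683)  from 3·(3747,200) + (1555,83)
step 9: (16543, 883)  from 1·(12796,683) + (3747,200)
step 10: (45882, 2449)  from 2·(16543,883) + (12796,683)
step 11: (62425, 3332)  from 1·(45882,2449) + (16543,883)
fundamental: x₁=62425, y₁=3332  (since 3896880625 − 351·11102224 = 1)
k=2:  x_2 = 62425·62425+351·3332·3332 = 7793761249,  y_2 = 62425·3332+3332·62425 = 416000200
k=3:  x_3 = 62425·7793761249+351·3332·416000200 = 973051091875225,  y_3 = 62425·416000200+3332·7793761249 = 51937624966668
k=4:  x_4 = 62425·973051091875225+351·3332·51937624966668 = 121485428812828080001,  y_4 = 62425·51937624966668+3332·973051091875225 = 6484412476672499600
k=5:  x_5 = 62425·121485428812828080001+351·3332·6484412476672499600 = 15167455786308534696249625,  y_5 = 62425·6484412476672499600+3332·121485428812828080001 = 809578897660623950093332

62425 3332
7793761249 416000200
973051091875225 51937624966668
121485428812828080001 6484412476672499600
15167455786308534696249625 809578897660623950093332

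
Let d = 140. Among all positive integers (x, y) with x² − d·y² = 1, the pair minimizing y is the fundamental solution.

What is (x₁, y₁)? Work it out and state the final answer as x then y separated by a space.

√140 → a₀=11, period (1,4,1,22); ℓ=4 even so k=3
k=0  a_k=11  p_k/q_k = 11/1
…
k=2  a_k=4  p_k/q_k = 59/5
k=3  a_k=1  p_k/q_k = 71/6
fundamental: x₁=71, y₁=6  (since 5041 − 140·36 = 1)

71 6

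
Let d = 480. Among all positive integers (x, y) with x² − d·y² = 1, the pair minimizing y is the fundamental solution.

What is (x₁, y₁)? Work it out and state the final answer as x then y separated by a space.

√480 = [21; 1,9,1,42, …], period ℓ=4 (even) → k=3
a_0=21:  p_0=21·1+0=21,  q_0=21·0+1=1
a_1=1:  p_1=1·21+1=22,  q_1=1·1+0=1
a_2=9:  p_2=9·22+21=219,  q_2=9·1+1=10
a_3=1:  p_3=1·219+22=241,  q_3=1·10+1=11
→ (241, 11).  Check: 241²=58081, 480·11²=58080, difference 1.

241 11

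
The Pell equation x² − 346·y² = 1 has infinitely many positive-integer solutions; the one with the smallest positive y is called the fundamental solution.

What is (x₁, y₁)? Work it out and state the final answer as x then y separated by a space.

17299 930

d=346: √d = [18; 1,1,1,1,36] (ℓ=5, odd), read p_9/q_9
step 0: (18, 1)  from 18·(1,0) + (0,1)
…
step 2: (37, 2)  from 1·(19,1) + (18,1)
…
step 6: (3497, 188)  from 1·(3404,183) + (93,5)
…
step 8: (10398, 559)  from 1·(6901,371) + (3497,188)
step 9: (17299, 930)  from 1·(10398,559) + (6901,371)
→ (17299, 930).  Check: 17299²=299255401, 346·930²=299255400, difference 1.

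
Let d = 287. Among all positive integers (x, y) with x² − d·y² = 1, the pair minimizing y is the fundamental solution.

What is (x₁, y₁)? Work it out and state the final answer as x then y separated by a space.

√287 = [16; 1,15,1,32, …], period ℓ=4 (even) → k=3
i=0: a=16 ⇒ p=16, q=1
i=1: a=1 ⇒ p=17, q=1
i=2: a=15 ⇒ p=271, q=16
i=3: a=1 ⇒ p=288, q=17
(x₁, y₁) = (288, 17);  288² − 287·17² = 1 ✓

288 17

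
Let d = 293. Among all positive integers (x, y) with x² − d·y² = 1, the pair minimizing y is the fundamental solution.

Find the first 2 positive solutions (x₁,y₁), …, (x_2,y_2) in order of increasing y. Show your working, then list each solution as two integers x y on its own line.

√293 → a₀=17, period (8,1,1,8,34); ℓ=5 odd so k=9
step 0: (17, 1)  from 17·(1,0) + (0,1)
step 1: (137, 8)  from 8·(17,1) + (1,0)
step 2: (154, 9)  from 1·(137,8) + (17,1)
…
step 5: (84679, 4947)  from 34·(2482,145) + (291,17)
…
step 7: (764593, 44668)  from 1·(679914,39721) + (84679,4947)
step 8: (1444507, 84389)  from 1·(764593,44668) + (679914,39721)
step 9: (12320649, 719780)  from 8·(1444507,84389) + (764593,44668)
fundamental: x₁=12320649, y₁=719780  (since 151798391781201 − 293·518083248400 = 1)
n=2: (12320649,719780)∘(12320649,719780) = (12320649·12320649+293·719780·719780, 12320649·719780+719780·12320649) = (303596783562401,17736313474440)

12320649 719780
303596783562401 17736313474440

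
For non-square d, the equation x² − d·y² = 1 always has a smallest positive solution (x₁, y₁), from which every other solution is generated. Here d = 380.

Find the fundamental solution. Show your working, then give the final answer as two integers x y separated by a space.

√380 = [19; 2,38, …], period ℓ=2 (even) → k=1
k=0  a_k=19  p_k/q_k = 19/1
k=1  a_k=2  p_k/q_k = 39/2
(x₁, y₁) = (39, 2);  39² − 380·2² = 1 ✓

39 2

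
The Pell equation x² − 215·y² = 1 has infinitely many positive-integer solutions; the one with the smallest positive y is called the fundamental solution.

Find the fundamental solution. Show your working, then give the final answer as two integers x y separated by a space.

√215 = [14; 1,1,1,28, …], period ℓ=4 (even) → k=3
a_0=14:  p_0=14·1+0=14,  q_0=14·0+1=1
…
a_2=1:  p_2=1·15+14=29,  q_2=1·1+1=2
a_3=1:  p_3=1·29+15=44,  q_3=1·2+1=3
(x₁, y₁) = (44, 3);  44² − 215·3² = 1 ✓

44 3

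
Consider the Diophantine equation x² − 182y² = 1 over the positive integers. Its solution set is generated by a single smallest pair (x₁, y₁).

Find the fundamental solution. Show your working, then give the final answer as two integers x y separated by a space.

27 2

d=182: √d = [13; 2,26] (ℓ=2, even), read p_1/q_1
step 0: (13, 1)  from 13·(1,0) + (0,1)
step 1: (27, 2)  from 2·(13,1) + (1,0)
(x₁, y₁) = (27, 2);  27² − 182·2² = 1 ✓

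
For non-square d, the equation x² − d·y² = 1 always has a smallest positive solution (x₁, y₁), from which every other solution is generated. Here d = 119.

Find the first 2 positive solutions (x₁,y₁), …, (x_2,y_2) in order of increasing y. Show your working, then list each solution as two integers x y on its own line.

d=119: √d = [10; 1,9,1,20] (ℓ=4, even), read p_3/q_3
k=0  a_k=10  p_k/q_k = 10/1
k=1  a_k=1  p_k/q_k = 11/1
k=2  a_k=9  p_k/q_k = 109/10
k=3  a_k=1  p_k/q_k = 120/11
(x₁, y₁) = (120, 11);  120² − 119·11² = 1 ✓
k=2:  x_2 = 120·120+119·11·11 = 28799,  y_2 = 120·11+11·120 = 2640

120 11
28799 2640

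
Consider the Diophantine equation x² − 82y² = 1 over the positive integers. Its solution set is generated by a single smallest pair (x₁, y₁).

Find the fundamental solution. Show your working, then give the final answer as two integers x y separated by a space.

[9; 18] for √82; ℓ=1 ⇒ convergent index 1
i=0: a=9 ⇒ p=9, q=1
i=1: a=18 ⇒ p=163, q=18
(x₁, y₁) = (163, 18);  163² − 82·18² = 1 ✓

163 18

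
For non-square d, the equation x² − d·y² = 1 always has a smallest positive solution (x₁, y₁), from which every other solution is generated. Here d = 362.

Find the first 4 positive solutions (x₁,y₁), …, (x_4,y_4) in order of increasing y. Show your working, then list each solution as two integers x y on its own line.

723 38
1045457 54948
1511730099 79454770
2185960677697 114891542472

[19; 38] for √362; ℓ=1 ⇒ convergent index 1
a_0=19:  p_0=19·1+0=19,  q_0=19·0+1=1
a_1=38:  p_1=38·19+1=723,  q_1=38·1+0=38
(x₁, y₁) = (723, 38);  723² − 362·38² = 1 ✓
k=2:  x_2 = 723·723+362·38·38 = 1045457,  y_2 = 723·38+38·723 = 54948
k=3:  x_3 = 723·1045457+362·38·54948 = 1511730099,  y_3 = 723·54948+38·1045457 = 79454770
k=4:  x_4 = 723·1511730099+362·38·79454770 = 2185960677697,  y_4 = 723·79454770+38·1511730099 = 114891542472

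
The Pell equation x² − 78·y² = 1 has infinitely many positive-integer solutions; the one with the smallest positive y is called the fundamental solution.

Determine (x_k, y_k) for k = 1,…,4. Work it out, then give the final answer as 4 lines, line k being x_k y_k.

53 6
5617 636
595349 67410
63101377 7144824

√78 → a₀=8, period (1,4,1,16); ℓ=4 even so k=3
a_0=8:  p_0=8·1+0=8,  q_0=8·0+1=1
…
a_2=4:  p_2=4·9+8=44,  q_2=4·1+1=5
a_3=1:  p_3=1·44+9=53,  q_3=1·5+1=6
(x₁, y₁) = (53, 6);  53² − 78·6² = 1 ✓
k=2:  x_2 = 53·53+78·6·6 = 5617,  y_2 = 53·6+6·53 = 636
k=3:  x_3 = 53·5617+78·6·636 = 595349,  y_3 = 53·636+6·5617 = 67410
k=4:  x_4 = 53·595349+78·6·67410 = 63101377,  y_4 = 53·67410+6·595349 = 7144824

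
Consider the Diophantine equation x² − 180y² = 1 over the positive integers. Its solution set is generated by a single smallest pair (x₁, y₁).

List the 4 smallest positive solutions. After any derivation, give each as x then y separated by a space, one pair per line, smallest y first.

[13; 2,2,2,26] for √180; ℓ=4 ⇒ convergent index 3
a_0=13:  p_0=13·1+0=13,  q_0=13·0+1=1
a_1=2:  p_1=2·13+1=27,  q_1=2·1+0=2
a_2=2:  p_2=2·27+13=67,  q_2=2·2+1=5
a_3=2:  p_3=2·67+27=161,  q_3=2·5+2=12
(x₁, y₁) = (161, 12);  161² − 180·12² = 1 ✓
(161+12√180)^2 = 51841 + 3864√180
(161+12√180)^3 = 16692641 + 1244196√180
(161+12√180)^4 = 5374978561 + 400627248√180

161 12
51841 3864
16692641 1244196
5374978561 400627248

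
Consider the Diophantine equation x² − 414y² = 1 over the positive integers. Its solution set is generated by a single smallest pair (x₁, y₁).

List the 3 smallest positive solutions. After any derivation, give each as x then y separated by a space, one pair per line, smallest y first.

√414 → a₀=20, period (2,1,7,2,7,1,2,40); ℓ=8 even so k=7
k=0  a_k=20  p_k/q_k = 20/1
…
k=3  a_k=7  p_k/q_k = 468/23
…
k=5  a_k=7  p_k/q_k = 7447/366
k=6  a_k=1  p_k/q_k = 8444/415
k=7  a_k=2  p_k/q_k = 24335/1196
(x₁, y₁) = (24335, 1196);  24335² − 414·1196² = 1 ✓
n=2: (24335,1196)∘(24335,1196) = (24335·24335+414·1196·1196, 24335·1196+1196·24335) = (1184384449,58209320)
n=3: (1184384449,58209320)∘(24335,1196) = (24335·1184384449+414·1196·58209320, 24335·58209320+1196·1184384449) = (57643991108495,2833047603204)

24335 1196
1184384449 58209320
57643991108495 2833047603204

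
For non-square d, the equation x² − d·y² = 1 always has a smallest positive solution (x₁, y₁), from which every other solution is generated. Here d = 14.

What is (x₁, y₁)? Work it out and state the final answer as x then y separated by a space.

15 4

√14 = [3; 1,2,1,6, …], period ℓ=4 (even) → k=3
k=0  a_k=3  p_k/q_k = 3/1
…
k=2  a_k=2  p_k/q_k = 11/3
k=3  a_k=1  p_k/q_k = 15/4
→ (15, 4).  Check: 15²=225, 14·4²=224, difference 1.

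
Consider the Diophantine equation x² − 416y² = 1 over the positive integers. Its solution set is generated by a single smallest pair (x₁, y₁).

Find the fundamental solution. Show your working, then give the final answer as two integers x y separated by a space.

√416 → a₀=20, period (2,1,1,9,1,1,2,40); ℓ=8 even so k=7
i=0: a=20 ⇒ p=20, q=1
i=1: a=2 ⇒ p=41, q=2
i=2: a=1 ⇒ p=61, q=3
i=3: a=1 ⇒ p=102, q=5
i=4: a=9 ⇒ p=979, q=48
…
i=6: a=1 ⇒ p=2060, q=101
i=7: a=2 ⇒ p=5201, q=255
(x₁, y₁) = (5201, 255);  5201² − 416·255² = 1 ✓

5201 255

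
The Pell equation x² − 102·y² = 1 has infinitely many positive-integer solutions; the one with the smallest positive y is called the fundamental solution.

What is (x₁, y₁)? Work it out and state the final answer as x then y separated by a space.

d=102: √d = [10; 10,20] (ℓ=2, even), read p_1/q_1
k=0  a_k=10  p_k/q_k = 10/1
k=1  a_k=10  p_k/q_k = 101/10
(x₁, y₁) = (101, 10);  101² − 102·10² = 1 ✓

101 10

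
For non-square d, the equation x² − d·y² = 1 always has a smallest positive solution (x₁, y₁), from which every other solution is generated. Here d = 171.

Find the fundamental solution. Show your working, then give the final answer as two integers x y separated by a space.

[13; 13,26] for √171; ℓ=2 ⇒ convergent index 1
step 0: (13, 1)  from 13·(1,0) + (0,1)
step 1: (170, 13)  from 13·(13,1) + (1,0)
→ (170, 13).  Check: 170²=28900, 171·13²=28899, difference 1.

170 13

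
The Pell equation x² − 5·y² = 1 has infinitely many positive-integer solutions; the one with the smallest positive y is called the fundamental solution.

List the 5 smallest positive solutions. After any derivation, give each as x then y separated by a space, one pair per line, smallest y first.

9 4
161 72
2889 1292
51841 23184
930249 416020

√5 = [2; 4, …], period ℓ=1 (odd) → k=1
k=0  a_k=2  p_k/q_k = 2/1
k=1  a_k=4  p_k/q_k = 9/4
→ (9, 4).  Check: 9²=81, 5·4²=80, difference 1.
n=2: (9,4)∘(9,4) = (9·9+5·4·4, 9·4+4·9) = (161,72)
n=3: (161,72)∘(9,4) = (9·161+5·4·72, 9·72+4·161) = (2889,1292)
n=4: (2889,1292)∘(9,4) = (9·2889+5·4·1292, 9·1292+4·2889) = (51841,23184)
n=5: (51841,23184)∘(9,4) = (9·51841+5·4·23184, 9·23184+4·51841) = (930249,416020)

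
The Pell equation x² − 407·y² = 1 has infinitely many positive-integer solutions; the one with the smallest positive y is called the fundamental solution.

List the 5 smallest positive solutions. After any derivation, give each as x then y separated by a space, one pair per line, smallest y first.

2663 132
14183137 703032
75539384999 3744348300
402322750321537 19942398342768
2142770892673121063 106213209829234068

[20; 5,1,2,1,5,40] for √407; ℓ=6 ⇒ convergent index 5
i=0: a=20 ⇒ p=20, q=1
…
i=4: a=1 ⇒ p=464, q=23
i=5: a=5 ⇒ p=2663, q=132
fundamental: x₁=2663, y₁=132  (since 7091569 − 407·17424 = 1)
n=2: (2663,132)∘(2663,132) = (2663·2663+407·132·132, 2663·132+132·2663) = (14183137,703032)
n=3: (14183137,703032)∘(2663,132) = (2663·14183137+407·132·703032, 2663·703032+132·14183137) = (75539384999,3744348300)
n=4: (75539384999,3744348300)∘(2663,132) = (2663·75539384999+407·132·3744348300, 2663·3744348300+132·75539384999) = (402322750321537,19942398342768)
n=5: (402322750321537,19942398342768)∘(2663,132) = (2663·402322750321537+407·132·19942398342768, 2663·19942398342768+132·402322750321537) = (2142770892673121063,106213209829234068)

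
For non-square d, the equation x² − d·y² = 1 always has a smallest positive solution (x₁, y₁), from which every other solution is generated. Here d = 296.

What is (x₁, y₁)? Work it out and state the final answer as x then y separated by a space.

3699 215

d=296: √d = [17; 4,1,7,1,4,34] (ℓ=6, even), read p_5/q_5
i=0: a=17 ⇒ p=17, q=1
i=1: a=4 ⇒ p=69, q=4
i=2: a=1 ⇒ p=86, q=5
i=3: a=7 ⇒ p=671, q=39
i=4: a=1 ⇒ p=757, q=44
i=5: a=4 ⇒ p=3699, q=215
(x₁, y₁) = (3699, 215);  3699² − 296·215² = 1 ✓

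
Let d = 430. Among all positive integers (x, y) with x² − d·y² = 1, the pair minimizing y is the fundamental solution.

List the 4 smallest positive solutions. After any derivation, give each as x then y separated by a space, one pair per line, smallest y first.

d=430: √d = [20; 1,2,1,3,1,…,2,1,40] (ℓ=14, even), read p_13/q_13
k=0  a_k=20  p_k/q_k = 20/1
…
k=4  a_k=3  p_k/q_k = 311/15
…
k=6  a_k=6  p_k/q_k = 2675/129
k=7  a_k=8  p_k/q_k = 21794/1051
k=8  a_k=6  p_k/q_k = 133439/6435
…
k=10  a_k=3  p_k/q_k = 599138/28893
…
k=12  a_k=2  p_k/q_k = 2107880/101651
k=13  a_k=1  p_k/q_k = 2862251/138030
→ (2862251, 138030).  Check: 2862251²=8192480787001, 430·138030²=8192480787000, difference 1.
k=2:  x_2 = 2862251·2862251+430·138030·138030 = 16384961574001,  y_2 = 2862251·138030+138030·2862251 = 790153011060
k=3:  x_3 = 2862251·16384961574001+430·138030·790153011060 = 93795745300289010251,  y_3 = 2862251·790153011060+138030·16384961574001 = 4523232492118854090
k=4:  x_4 = 2862251·93795745300289010251+430·138030·4523232492118854090 = 536933931562978654798296001,  y_4 = 2862251·4523232492118854090+138030·93795745300289010251 = 25893253447598574322902120

2862251 138030
16384961574001 790153011060
93795745300289010251 4523232492118854090
536933931562978654798296001 25893253447598574322902120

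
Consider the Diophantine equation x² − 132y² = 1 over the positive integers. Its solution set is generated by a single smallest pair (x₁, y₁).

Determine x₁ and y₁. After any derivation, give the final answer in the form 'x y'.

[11; 2,22] for √132; ℓ=2 ⇒ convergent index 1
step 0: (11, 1)  from 11·(1,0) + (0,1)
step 1: (23, 2)  from 2·(11,1) + (1,0)
fundamental: x₁=23, y₁=2  (since 529 − 132·4 = 1)

23 2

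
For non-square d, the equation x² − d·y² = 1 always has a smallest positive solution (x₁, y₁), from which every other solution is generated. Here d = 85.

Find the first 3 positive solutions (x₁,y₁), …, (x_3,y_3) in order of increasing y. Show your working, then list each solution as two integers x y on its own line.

285769 30996
163327842721 17715391848
93348068572789129 10125019625991228

√85 → a₀=9, period (4,1,1,4,18); ℓ=5 odd so k=9
i=0: a=9 ⇒ p=9, q=1
i=1: a=4 ⇒ p=37, q=4
i=2: a=1 ⇒ p=46, q=5
i=3: a=1 ⇒ p=83, q=9
…
i=5: a=18 ⇒ p=6887, q=747
…
i=7: a=1 ⇒ p=34813, q=3776
i=8: a=1 ⇒ p=62739, q=6805
i=9: a=4 ⇒ p=285769, q=30996
fundamental: x₁=285769, y₁=30996  (since 81663921361 − 85·960752016 = 1)
(285769+30996√85)^2 = 163327842721 + 17715391848√85
(285769+30996√85)^3 = 93348068572789129 + 10125019625991228√85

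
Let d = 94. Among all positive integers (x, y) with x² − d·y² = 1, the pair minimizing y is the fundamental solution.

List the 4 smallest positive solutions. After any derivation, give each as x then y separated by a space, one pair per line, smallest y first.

2143295 221064
9187426914049 947610731760
39382732335491159615 4062018686654877336
168817626601983862467148801 17412208682026983028992480

√94 = [9; 1,2,3,1,1,…,2,1,18, …], period ℓ=16 (even) → k=15
k=0  a_k=9  p_k/q_k = 9/1
…
k=5  a_k=1  p_k/q_k = 223/23
…
k=7  a_k=1  p_k/q_k = 1464/151
k=8  a_k=8  p_k/q_k = 12953/1336
k=9  a_k=1  p_k/q_k = 14417/1487
…
k=11  a_k=1  p_k/q_k = 99455/10258
k=12  a_k=1  p_k/q_k = 184493/19029
…
k=14  a_k=2  p_k/q_k = 1490361/153719
k=15  a_k=1  p_k/q_k = 2143295/221064
(x₁, y₁) = (2143295, 221064);  2143295² − 94·221064² = 1 ✓
(2143295+221064√94)^2 = 9187426914049 + 947610731760√94
(2143295+221064√94)^3 = 39382732335491159615 + 4062018686654877336√94
(2143295+221064√94)^4 = 168817626601983862467148801 + 17412208682026983028992480√94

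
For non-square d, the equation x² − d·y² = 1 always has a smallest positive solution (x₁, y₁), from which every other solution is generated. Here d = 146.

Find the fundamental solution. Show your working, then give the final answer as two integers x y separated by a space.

d=146: √d = [12; 12,24] (ℓ=2, even), read p_1/q_1
a_0=12:  p_0=12·1+0=12,  q_0=12·0+1=1
a_1=12:  p_1=12·12+1=145,  q_1=12·1+0=12
(x₁, y₁) = (145, 12);  145² − 146·12² = 1 ✓

145 12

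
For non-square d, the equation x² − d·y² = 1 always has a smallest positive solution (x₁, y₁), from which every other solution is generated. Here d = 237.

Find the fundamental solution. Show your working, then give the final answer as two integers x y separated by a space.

228151 14820

√237 = [15; 2,1,1,7,10,7,1,1,2,30, …], period ℓ=10 (even) → k=9
i=0: a=15 ⇒ p=15, q=1
i=1: a=2 ⇒ p=31, q=2
i=2: a=1 ⇒ p=46, q=3
…
i=6: a=7 ⇒ p=42074, q=2733
i=7: a=1 ⇒ p=48001, q=3118
i=8: a=1 ⇒ p=90075, q=5851
i=9: a=2 ⇒ p=228151, q=14820
(x₁, y₁) = (228151, 14820);  228151² − 237·14820² = 1 ✓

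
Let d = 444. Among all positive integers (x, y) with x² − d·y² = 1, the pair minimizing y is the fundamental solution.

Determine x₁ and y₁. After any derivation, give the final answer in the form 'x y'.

295 14

√444 → a₀=21, period (14,42); ℓ=2 even so k=1
i=0: a=21 ⇒ p=21, q=1
i=1: a=14 ⇒ p=295, q=14
fundamental: x₁=295, y₁=14  (since 87025 − 444·196 = 1)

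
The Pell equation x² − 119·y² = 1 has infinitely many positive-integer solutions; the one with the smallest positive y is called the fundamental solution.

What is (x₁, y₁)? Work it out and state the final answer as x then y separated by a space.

√119 = [10; 1,9,1,20, …], period ℓ=4 (even) → k=3
a_0=10:  p_0=10·1+0=10,  q_0=10·0+1=1
…
a_2=9:  p_2=9·11+10=109,  q_2=9·1+1=10
a_3=1:  p_3=1·109+11=120,  q_3=1·10+1=11
fundamental: x₁=120, y₁=11  (since 14400 − 119·121 = 1)

120 11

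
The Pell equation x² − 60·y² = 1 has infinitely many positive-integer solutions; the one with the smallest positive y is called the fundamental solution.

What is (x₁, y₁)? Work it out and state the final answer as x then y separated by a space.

31 4

d=60: √d = [7; 1,2,1,14] (ℓ=4, even), read p_3/q_3
a_0=7:  p_0=7·1+0=7,  q_0=7·0+1=1
a_1=1:  p_1=1·7+1=8,  q_1=1·1+0=1
a_2=2:  p_2=2·8+7=23,  q_2=2·1+1=3
a_3=1:  p_3=1·23+8=31,  q_3=1·3+1=4
(x₁, y₁) = (31, 4);  31² − 60·4² = 1 ✓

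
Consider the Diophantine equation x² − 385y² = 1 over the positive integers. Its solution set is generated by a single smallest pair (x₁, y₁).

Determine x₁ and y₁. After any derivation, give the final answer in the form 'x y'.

√385 = [19; 1,1,1,1,1,…,1,1,38, …], period ℓ=16 (even) → k=15
k=0  a_k=19  p_k/q_k = 19/1
k=1  a_k=1  p_k/q_k = 20/1
k=2  a_k=1  p_k/q_k = 39/2
k=3  a_k=1  p_k/q_k = 59/3
k=4  a_k=1  p_k/q_k = 98/5
k=5  a_k=1  p_k/q_k = 157/8
k=6  a_k=3  p_k/q_k = 569/29
k=7  a_k=1  p_k/q_k = 726/37
k=8  a_k=2  p_k/q_k = 2021/103
k=9  a_k=1  p_k/q_k = 2747/140
k=10  a_k=3  p_k/q_k = 10262/523
k=11  a_k=1  p_k/q_k = 13009/663
k=12  a_k=1  p_k/q_k = 23271/1186
k=13  a_k=1  p_k/q_k = 36280/1849
k=14  a_k=1  p_k/q_k = 59551/3035
k=15  a_k=1  p_k/q_k = 95831/4884
(x₁, y₁) = (95831, 4884);  95831² − 385·4884² = 1 ✓

95831 4884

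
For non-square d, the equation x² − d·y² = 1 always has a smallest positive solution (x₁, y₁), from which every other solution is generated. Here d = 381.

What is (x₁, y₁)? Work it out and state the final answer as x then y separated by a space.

√381 = [19; 1,1,12,1,1,38, …], period ℓ=6 (even) → k=5
a_0=19:  p_0=19·1+0=19,  q_0=19·0+1=1
a_1=1:  p_1=1·19+1=20,  q_1=1·1+0=1
a_2=1:  p_2=1·20+19=39,  q_2=1·1+1=2
…
a_4=1:  p_4=1·488+39=527,  q_4=1·25+2=27
a_5=1:  p_5=1·527+488=1015,  q_5=1·27+25=52
(x₁, y₁) = (1015, 52);  1015² − 381·52² = 1 ✓

1015 52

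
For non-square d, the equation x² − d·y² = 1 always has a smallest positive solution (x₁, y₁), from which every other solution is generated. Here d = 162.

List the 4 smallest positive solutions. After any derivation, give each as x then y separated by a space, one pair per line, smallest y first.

√162 = [12; 1,2,1,2,12,2,1,2,1,24, …], period ℓ=10 (even) → k=9
a_0=12:  p_0=12·1+0=12,  q_0=12·0+1=1
a_1=1:  p_1=1·12+1=13,  q_1=1·1+0=1
…
a_5=12:  p_5=12·140+51=1731,  q_5=12·11+4=136
…
a_8=2:  p_8=2·5333+3602=14268,  q_8=2·419+283=1121
a_9=1:  p_9=1·14268+5333=19601,  q_9=1·1121+419=1540
→ (19601, 1540).  Check: 19601²=384199201, 162·1540²=384199200, difference 1.
(x_2, y_2) = (19601·19601 + 162·1540·1540, 19601·1540 + 1540·19601) = (768398401, 60371080)
(x_3, y_3) = (19601·768398401 + 162·1540·60371080, 19601·60371080 + 1540·768398401) = (30122754096401, 2366667076620)
(x_4, y_4) = (19601·30122754096401 + 162·1540·2366667076620, 19601·2366667076620 + 1540·30122754096401) = (1180872205318713601, 92778082677286160)

19601 1540
768398401 60371080
30122754096401 2366667076620
1180872205318713601 92778082677286160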